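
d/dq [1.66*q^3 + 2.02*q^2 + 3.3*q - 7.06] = 4.98*q^2 + 4.04*q + 3.3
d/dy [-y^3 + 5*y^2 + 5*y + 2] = -3*y^2 + 10*y + 5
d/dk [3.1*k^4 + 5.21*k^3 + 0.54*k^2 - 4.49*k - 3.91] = 12.4*k^3 + 15.63*k^2 + 1.08*k - 4.49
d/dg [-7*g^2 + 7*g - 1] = 7 - 14*g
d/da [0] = 0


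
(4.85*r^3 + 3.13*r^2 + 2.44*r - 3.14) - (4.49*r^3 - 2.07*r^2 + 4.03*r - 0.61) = 0.359999999999999*r^3 + 5.2*r^2 - 1.59*r - 2.53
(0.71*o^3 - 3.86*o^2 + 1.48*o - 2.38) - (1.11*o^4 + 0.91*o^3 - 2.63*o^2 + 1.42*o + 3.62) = -1.11*o^4 - 0.2*o^3 - 1.23*o^2 + 0.0600000000000001*o - 6.0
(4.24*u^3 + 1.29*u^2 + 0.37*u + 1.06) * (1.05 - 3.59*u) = -15.2216*u^4 - 0.179099999999999*u^3 + 0.0262*u^2 - 3.4169*u + 1.113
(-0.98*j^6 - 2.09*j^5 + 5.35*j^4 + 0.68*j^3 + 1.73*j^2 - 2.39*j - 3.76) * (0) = 0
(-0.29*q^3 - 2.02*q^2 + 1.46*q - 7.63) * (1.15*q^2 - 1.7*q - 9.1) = -0.3335*q^5 - 1.83*q^4 + 7.752*q^3 + 7.1255*q^2 - 0.315*q + 69.433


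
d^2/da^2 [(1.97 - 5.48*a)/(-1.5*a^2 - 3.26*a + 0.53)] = ((3.0*a + 3.26)*(5.48*a - 1.97)*(6.0*a + 6.52) - (49.32*a + 29.8196)*(1.5*a^2 + 3.26*a - 0.53))/(1.5*a^2 + 3.26*a - 0.53)^3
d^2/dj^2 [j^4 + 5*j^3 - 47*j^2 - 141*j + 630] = 12*j^2 + 30*j - 94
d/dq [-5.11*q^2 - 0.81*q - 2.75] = -10.22*q - 0.81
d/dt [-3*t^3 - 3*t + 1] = -9*t^2 - 3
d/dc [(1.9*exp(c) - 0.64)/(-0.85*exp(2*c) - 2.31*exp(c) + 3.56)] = (1.615*exp(2*c) - 1.088*exp(c) + 5.2856)*exp(c)/(0.7225*exp(4*c) + 3.927*exp(3*c) - 0.7159*exp(2*c) - 16.4472*exp(c) + 12.6736)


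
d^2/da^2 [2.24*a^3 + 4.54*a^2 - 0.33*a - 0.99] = 13.44*a + 9.08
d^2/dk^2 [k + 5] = 0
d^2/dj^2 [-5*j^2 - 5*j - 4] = -10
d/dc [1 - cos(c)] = sin(c)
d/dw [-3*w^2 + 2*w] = 2 - 6*w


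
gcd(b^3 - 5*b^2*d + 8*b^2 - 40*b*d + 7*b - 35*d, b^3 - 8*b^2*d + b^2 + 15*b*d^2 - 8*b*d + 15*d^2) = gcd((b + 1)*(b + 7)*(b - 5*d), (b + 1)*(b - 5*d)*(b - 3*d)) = b^2 - 5*b*d + b - 5*d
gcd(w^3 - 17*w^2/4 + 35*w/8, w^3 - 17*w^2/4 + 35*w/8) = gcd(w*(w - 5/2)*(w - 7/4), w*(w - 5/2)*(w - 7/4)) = w^3 - 17*w^2/4 + 35*w/8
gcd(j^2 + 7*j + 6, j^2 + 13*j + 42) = j + 6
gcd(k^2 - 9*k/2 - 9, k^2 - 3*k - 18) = k - 6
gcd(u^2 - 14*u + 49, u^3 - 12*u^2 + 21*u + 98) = u^2 - 14*u + 49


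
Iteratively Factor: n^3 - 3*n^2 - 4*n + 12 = (n - 2)*(n^2 - n - 6) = (n - 3)*(n - 2)*(n + 2)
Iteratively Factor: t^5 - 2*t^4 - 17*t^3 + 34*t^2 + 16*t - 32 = (t + 1)*(t^4 - 3*t^3 - 14*t^2 + 48*t - 32) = (t + 1)*(t + 4)*(t^3 - 7*t^2 + 14*t - 8) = (t - 1)*(t + 1)*(t + 4)*(t^2 - 6*t + 8) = (t - 2)*(t - 1)*(t + 1)*(t + 4)*(t - 4)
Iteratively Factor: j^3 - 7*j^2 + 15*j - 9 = (j - 3)*(j^2 - 4*j + 3) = (j - 3)*(j - 1)*(j - 3)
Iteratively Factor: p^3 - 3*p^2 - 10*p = (p + 2)*(p^2 - 5*p) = p*(p + 2)*(p - 5)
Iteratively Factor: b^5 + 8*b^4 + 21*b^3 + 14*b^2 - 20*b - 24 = (b + 3)*(b^4 + 5*b^3 + 6*b^2 - 4*b - 8) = (b + 2)*(b + 3)*(b^3 + 3*b^2 - 4) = (b + 2)^2*(b + 3)*(b^2 + b - 2) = (b + 2)^3*(b + 3)*(b - 1)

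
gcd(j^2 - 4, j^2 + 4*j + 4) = j + 2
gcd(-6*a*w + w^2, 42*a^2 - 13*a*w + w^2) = -6*a + w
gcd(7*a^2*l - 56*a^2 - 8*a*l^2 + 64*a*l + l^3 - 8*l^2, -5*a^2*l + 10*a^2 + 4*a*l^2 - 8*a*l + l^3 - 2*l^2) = a - l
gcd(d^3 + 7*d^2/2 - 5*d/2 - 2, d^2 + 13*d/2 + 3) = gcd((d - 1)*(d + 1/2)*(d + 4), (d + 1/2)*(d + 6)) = d + 1/2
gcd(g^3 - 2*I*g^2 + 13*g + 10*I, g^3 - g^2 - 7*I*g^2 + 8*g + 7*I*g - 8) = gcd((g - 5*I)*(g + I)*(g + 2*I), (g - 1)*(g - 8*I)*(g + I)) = g + I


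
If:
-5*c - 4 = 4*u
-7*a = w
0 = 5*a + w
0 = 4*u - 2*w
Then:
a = 0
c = -4/5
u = 0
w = 0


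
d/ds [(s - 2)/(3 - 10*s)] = -17/(10*s - 3)^2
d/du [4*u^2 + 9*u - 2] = 8*u + 9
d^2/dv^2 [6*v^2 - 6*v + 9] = 12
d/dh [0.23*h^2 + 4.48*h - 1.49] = 0.46*h + 4.48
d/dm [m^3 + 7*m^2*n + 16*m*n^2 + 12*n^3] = 3*m^2 + 14*m*n + 16*n^2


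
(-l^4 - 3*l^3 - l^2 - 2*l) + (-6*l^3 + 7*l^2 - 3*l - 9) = -l^4 - 9*l^3 + 6*l^2 - 5*l - 9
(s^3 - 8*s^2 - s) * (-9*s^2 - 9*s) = -9*s^5 + 63*s^4 + 81*s^3 + 9*s^2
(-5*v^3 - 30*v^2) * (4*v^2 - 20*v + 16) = -20*v^5 - 20*v^4 + 520*v^3 - 480*v^2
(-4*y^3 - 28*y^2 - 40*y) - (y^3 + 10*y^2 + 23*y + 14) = -5*y^3 - 38*y^2 - 63*y - 14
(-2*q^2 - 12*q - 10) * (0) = 0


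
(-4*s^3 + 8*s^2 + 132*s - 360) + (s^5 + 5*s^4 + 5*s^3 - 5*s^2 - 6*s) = s^5 + 5*s^4 + s^3 + 3*s^2 + 126*s - 360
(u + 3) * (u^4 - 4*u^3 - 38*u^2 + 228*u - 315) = u^5 - u^4 - 50*u^3 + 114*u^2 + 369*u - 945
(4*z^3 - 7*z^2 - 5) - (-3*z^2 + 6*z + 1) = 4*z^3 - 4*z^2 - 6*z - 6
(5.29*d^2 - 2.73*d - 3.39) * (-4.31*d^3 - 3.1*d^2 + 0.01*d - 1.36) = -22.7999*d^5 - 4.6327*d^4 + 23.1268*d^3 + 3.2873*d^2 + 3.6789*d + 4.6104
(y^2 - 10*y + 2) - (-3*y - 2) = y^2 - 7*y + 4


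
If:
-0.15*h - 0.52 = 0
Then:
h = -3.47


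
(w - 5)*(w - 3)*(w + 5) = w^3 - 3*w^2 - 25*w + 75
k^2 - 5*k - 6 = (k - 6)*(k + 1)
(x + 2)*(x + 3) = x^2 + 5*x + 6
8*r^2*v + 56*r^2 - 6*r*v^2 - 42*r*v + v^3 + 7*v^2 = (-4*r + v)*(-2*r + v)*(v + 7)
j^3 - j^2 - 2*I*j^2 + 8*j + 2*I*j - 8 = (j - 1)*(j - 4*I)*(j + 2*I)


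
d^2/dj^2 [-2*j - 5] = 0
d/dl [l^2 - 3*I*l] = 2*l - 3*I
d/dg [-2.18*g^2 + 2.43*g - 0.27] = 2.43 - 4.36*g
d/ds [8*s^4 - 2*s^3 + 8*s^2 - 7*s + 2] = 32*s^3 - 6*s^2 + 16*s - 7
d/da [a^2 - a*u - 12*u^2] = 2*a - u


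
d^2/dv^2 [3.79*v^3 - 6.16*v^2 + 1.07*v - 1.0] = 22.74*v - 12.32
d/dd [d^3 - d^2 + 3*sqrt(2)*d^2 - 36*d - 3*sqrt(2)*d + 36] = 3*d^2 - 2*d + 6*sqrt(2)*d - 36 - 3*sqrt(2)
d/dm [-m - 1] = -1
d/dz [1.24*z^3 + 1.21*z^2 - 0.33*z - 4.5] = 3.72*z^2 + 2.42*z - 0.33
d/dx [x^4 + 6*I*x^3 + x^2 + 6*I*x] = 4*x^3 + 18*I*x^2 + 2*x + 6*I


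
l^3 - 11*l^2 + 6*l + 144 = (l - 8)*(l - 6)*(l + 3)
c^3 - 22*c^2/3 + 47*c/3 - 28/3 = (c - 4)*(c - 7/3)*(c - 1)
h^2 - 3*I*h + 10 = (h - 5*I)*(h + 2*I)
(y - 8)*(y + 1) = y^2 - 7*y - 8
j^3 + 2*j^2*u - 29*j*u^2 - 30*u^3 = (j - 5*u)*(j + u)*(j + 6*u)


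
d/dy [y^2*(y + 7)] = y*(3*y + 14)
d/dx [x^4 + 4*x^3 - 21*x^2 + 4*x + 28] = 4*x^3 + 12*x^2 - 42*x + 4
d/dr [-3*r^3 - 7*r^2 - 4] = r*(-9*r - 14)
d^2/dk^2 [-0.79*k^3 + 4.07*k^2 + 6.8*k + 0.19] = 8.14 - 4.74*k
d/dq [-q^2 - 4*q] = -2*q - 4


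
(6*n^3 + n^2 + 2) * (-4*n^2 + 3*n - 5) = -24*n^5 + 14*n^4 - 27*n^3 - 13*n^2 + 6*n - 10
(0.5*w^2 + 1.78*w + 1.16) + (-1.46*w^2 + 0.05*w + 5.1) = -0.96*w^2 + 1.83*w + 6.26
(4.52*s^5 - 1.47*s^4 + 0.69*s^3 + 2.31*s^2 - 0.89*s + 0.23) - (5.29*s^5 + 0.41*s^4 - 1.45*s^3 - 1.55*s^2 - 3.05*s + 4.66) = -0.77*s^5 - 1.88*s^4 + 2.14*s^3 + 3.86*s^2 + 2.16*s - 4.43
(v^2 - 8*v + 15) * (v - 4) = v^3 - 12*v^2 + 47*v - 60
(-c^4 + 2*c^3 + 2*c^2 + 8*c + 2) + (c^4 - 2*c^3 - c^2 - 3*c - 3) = c^2 + 5*c - 1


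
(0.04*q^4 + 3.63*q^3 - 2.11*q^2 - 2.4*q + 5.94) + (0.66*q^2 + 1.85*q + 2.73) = 0.04*q^4 + 3.63*q^3 - 1.45*q^2 - 0.55*q + 8.67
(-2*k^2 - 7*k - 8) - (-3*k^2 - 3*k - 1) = k^2 - 4*k - 7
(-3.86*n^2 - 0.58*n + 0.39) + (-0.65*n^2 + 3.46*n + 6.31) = -4.51*n^2 + 2.88*n + 6.7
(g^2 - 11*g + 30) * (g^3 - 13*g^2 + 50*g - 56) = g^5 - 24*g^4 + 223*g^3 - 996*g^2 + 2116*g - 1680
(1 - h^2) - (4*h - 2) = -h^2 - 4*h + 3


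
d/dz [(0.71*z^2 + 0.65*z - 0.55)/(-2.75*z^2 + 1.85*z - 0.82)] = (3.101*z^2 - 4.1894*z + 0.4845)/(7.5625*z^4 - 10.175*z^3 + 7.9325*z^2 - 3.034*z + 0.6724)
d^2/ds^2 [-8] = 0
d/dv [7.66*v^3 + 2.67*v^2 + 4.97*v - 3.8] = 22.98*v^2 + 5.34*v + 4.97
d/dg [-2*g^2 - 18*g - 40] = -4*g - 18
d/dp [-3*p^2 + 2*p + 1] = 2 - 6*p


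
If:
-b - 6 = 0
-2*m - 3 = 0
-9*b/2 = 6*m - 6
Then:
No Solution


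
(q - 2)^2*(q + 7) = q^3 + 3*q^2 - 24*q + 28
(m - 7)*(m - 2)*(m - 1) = m^3 - 10*m^2 + 23*m - 14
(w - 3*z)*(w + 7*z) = w^2 + 4*w*z - 21*z^2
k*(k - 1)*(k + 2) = k^3 + k^2 - 2*k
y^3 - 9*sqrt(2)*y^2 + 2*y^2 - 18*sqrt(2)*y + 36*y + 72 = (y + 2)*(y - 6*sqrt(2))*(y - 3*sqrt(2))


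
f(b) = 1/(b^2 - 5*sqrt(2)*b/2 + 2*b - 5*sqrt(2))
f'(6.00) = -0.03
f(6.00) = 0.05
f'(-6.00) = 0.01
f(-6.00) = 0.03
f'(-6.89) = 0.01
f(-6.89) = 0.02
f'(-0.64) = 0.09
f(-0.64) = -0.18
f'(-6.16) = 0.01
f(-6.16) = 0.02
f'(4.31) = -0.30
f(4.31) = 0.20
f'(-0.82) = 0.12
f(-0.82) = -0.19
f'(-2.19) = 5.00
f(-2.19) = 0.92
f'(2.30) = -0.11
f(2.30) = -0.19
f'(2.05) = -0.07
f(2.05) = -0.17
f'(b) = (-2*b - 2 + 5*sqrt(2)/2)/(b^2 - 5*sqrt(2)*b/2 + 2*b - 5*sqrt(2))^2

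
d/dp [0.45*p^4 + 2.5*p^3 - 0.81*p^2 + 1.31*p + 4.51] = 1.8*p^3 + 7.5*p^2 - 1.62*p + 1.31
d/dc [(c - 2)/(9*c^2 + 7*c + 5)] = (9*c^2 + 7*c - (c - 2)*(18*c + 7) + 5)/(9*c^2 + 7*c + 5)^2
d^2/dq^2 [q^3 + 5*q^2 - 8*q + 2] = 6*q + 10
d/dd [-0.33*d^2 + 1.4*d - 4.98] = 1.4 - 0.66*d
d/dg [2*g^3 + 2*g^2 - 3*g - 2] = 6*g^2 + 4*g - 3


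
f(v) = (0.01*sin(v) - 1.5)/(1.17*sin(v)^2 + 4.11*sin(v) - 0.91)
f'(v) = (-2.34*sin(v)*cos(v) - 4.11*cos(v))*(0.01*sin(v) - 1.5)/(1.17*sin(v)^2 + 4.11*sin(v) - 0.91)^2 + 0.01*cos(v)/(1.17*sin(v)^2 + 4.11*sin(v) - 0.91)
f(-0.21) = 0.88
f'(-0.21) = 1.80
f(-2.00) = 0.41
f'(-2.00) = -0.09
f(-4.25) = -0.40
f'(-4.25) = -0.30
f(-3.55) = -1.65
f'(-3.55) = -8.42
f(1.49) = -0.34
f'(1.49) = 0.04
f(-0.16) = 0.98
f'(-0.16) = 2.34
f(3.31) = 0.96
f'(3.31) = -2.24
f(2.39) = -0.61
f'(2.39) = -1.05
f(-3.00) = 1.02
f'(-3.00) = -2.60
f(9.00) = -1.52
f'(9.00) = -7.17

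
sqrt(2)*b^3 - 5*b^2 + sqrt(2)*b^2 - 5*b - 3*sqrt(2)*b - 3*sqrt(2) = (b + 1)*(b - 3*sqrt(2))*(sqrt(2)*b + 1)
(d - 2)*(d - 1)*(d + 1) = d^3 - 2*d^2 - d + 2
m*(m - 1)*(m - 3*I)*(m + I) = m^4 - m^3 - 2*I*m^3 + 3*m^2 + 2*I*m^2 - 3*m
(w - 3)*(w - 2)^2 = w^3 - 7*w^2 + 16*w - 12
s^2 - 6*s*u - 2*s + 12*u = (s - 2)*(s - 6*u)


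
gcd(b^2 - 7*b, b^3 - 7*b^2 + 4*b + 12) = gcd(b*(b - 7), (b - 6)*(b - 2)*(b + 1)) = 1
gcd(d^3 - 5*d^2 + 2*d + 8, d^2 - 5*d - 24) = 1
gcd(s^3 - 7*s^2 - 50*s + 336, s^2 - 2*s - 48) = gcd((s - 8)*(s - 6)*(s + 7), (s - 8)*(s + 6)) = s - 8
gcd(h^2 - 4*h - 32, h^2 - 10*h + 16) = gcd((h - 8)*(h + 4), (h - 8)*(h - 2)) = h - 8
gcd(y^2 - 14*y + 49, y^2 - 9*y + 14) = y - 7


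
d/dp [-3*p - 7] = -3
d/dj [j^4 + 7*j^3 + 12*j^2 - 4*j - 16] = 4*j^3 + 21*j^2 + 24*j - 4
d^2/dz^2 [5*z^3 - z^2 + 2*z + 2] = 30*z - 2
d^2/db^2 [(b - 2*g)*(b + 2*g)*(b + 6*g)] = 6*b + 12*g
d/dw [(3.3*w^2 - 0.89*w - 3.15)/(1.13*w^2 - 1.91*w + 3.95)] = (-5.2973*w^2 + 33.189*w - 9.532)/(1.2769*w^4 - 4.3166*w^3 + 12.5751*w^2 - 15.089*w + 15.6025)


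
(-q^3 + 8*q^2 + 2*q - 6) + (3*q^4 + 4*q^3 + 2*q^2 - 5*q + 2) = 3*q^4 + 3*q^3 + 10*q^2 - 3*q - 4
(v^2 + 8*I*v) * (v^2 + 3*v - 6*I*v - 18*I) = v^4 + 3*v^3 + 2*I*v^3 + 48*v^2 + 6*I*v^2 + 144*v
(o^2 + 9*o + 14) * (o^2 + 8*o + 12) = o^4 + 17*o^3 + 98*o^2 + 220*o + 168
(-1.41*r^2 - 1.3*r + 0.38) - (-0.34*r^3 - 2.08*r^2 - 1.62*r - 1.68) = 0.34*r^3 + 0.67*r^2 + 0.32*r + 2.06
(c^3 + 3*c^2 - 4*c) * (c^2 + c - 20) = c^5 + 4*c^4 - 21*c^3 - 64*c^2 + 80*c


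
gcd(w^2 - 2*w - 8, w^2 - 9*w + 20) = w - 4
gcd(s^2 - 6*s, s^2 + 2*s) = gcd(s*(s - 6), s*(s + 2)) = s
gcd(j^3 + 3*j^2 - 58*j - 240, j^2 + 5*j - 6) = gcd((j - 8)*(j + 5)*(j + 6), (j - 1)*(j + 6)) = j + 6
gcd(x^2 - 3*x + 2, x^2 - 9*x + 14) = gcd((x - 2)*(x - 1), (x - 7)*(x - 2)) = x - 2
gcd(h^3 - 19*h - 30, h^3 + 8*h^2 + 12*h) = h + 2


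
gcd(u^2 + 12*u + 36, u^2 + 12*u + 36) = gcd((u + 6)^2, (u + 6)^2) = u^2 + 12*u + 36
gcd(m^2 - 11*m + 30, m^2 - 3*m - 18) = m - 6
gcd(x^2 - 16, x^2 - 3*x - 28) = x + 4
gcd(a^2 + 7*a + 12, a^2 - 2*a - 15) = a + 3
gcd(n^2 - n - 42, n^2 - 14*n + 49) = n - 7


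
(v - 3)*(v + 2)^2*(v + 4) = v^4 + 5*v^3 - 4*v^2 - 44*v - 48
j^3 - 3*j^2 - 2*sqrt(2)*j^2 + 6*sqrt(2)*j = j*(j - 3)*(j - 2*sqrt(2))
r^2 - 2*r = r*(r - 2)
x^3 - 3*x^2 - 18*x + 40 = (x - 5)*(x - 2)*(x + 4)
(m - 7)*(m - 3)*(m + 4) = m^3 - 6*m^2 - 19*m + 84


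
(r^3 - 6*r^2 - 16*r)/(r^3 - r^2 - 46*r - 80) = r/(r + 5)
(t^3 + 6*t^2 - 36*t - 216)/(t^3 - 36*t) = (t + 6)/t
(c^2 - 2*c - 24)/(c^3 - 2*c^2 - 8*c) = (-c^2 + 2*c + 24)/(c*(-c^2 + 2*c + 8))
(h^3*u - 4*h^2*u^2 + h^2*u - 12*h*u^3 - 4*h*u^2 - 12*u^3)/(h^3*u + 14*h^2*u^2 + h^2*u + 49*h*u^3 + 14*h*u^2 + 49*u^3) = (h^2 - 4*h*u - 12*u^2)/(h^2 + 14*h*u + 49*u^2)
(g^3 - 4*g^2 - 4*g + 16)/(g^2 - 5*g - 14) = (g^2 - 6*g + 8)/(g - 7)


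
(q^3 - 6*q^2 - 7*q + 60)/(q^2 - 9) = (q^2 - 9*q + 20)/(q - 3)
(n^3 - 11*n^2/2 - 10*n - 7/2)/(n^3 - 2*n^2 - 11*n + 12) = (2*n^3 - 11*n^2 - 20*n - 7)/(2*(n^3 - 2*n^2 - 11*n + 12))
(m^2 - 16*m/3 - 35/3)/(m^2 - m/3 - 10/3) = (m - 7)/(m - 2)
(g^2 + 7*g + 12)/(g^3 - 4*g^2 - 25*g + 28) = (g + 3)/(g^2 - 8*g + 7)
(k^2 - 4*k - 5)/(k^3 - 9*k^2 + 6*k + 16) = (k - 5)/(k^2 - 10*k + 16)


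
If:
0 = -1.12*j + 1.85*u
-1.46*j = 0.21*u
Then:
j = 0.00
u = 0.00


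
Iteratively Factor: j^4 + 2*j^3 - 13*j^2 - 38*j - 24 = (j + 1)*(j^3 + j^2 - 14*j - 24) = (j + 1)*(j + 2)*(j^2 - j - 12) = (j - 4)*(j + 1)*(j + 2)*(j + 3)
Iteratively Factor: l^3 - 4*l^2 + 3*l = (l - 1)*(l^2 - 3*l) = l*(l - 1)*(l - 3)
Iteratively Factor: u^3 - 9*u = (u)*(u^2 - 9) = u*(u + 3)*(u - 3)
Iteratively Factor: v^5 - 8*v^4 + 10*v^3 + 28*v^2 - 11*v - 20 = (v - 4)*(v^4 - 4*v^3 - 6*v^2 + 4*v + 5) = (v - 4)*(v + 1)*(v^3 - 5*v^2 - v + 5) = (v - 4)*(v - 1)*(v + 1)*(v^2 - 4*v - 5) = (v - 4)*(v - 1)*(v + 1)^2*(v - 5)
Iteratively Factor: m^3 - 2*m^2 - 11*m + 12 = (m - 4)*(m^2 + 2*m - 3) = (m - 4)*(m + 3)*(m - 1)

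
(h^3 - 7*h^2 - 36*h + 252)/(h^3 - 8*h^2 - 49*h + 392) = (h^2 - 36)/(h^2 - h - 56)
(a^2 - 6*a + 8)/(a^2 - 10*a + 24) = (a - 2)/(a - 6)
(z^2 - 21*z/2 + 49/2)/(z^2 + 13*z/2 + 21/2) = (2*z^2 - 21*z + 49)/(2*z^2 + 13*z + 21)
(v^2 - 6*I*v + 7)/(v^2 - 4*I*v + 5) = (v - 7*I)/(v - 5*I)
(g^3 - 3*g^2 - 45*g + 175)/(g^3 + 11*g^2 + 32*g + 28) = (g^2 - 10*g + 25)/(g^2 + 4*g + 4)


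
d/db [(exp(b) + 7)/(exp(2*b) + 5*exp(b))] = (-exp(2*b) - 14*exp(b) - 35)*exp(-b)/(exp(2*b) + 10*exp(b) + 25)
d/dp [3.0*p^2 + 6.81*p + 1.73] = 6.0*p + 6.81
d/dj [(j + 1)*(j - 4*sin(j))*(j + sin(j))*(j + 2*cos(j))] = -(j + 1)*(j - 4*sin(j))*(j + sin(j))*(2*sin(j) - 1) + (j + 1)*(j - 4*sin(j))*(j + 2*cos(j))*(cos(j) + 1) - (j + 1)*(j + sin(j))*(j + 2*cos(j))*(4*cos(j) - 1) + (j - 4*sin(j))*(j + sin(j))*(j + 2*cos(j))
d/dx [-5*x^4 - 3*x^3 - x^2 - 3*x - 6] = -20*x^3 - 9*x^2 - 2*x - 3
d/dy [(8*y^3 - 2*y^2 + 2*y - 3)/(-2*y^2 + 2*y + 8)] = (-8*y^4 + 16*y^3 + 96*y^2 - 22*y + 11)/(2*(y^4 - 2*y^3 - 7*y^2 + 8*y + 16))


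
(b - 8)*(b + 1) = b^2 - 7*b - 8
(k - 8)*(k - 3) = k^2 - 11*k + 24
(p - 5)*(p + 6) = p^2 + p - 30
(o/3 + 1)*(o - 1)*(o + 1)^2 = o^4/3 + 4*o^3/3 + 2*o^2/3 - 4*o/3 - 1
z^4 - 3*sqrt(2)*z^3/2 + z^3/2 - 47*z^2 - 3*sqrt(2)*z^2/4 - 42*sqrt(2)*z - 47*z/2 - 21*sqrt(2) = (z + 1/2)*(z - 6*sqrt(2))*(z + sqrt(2))*(z + 7*sqrt(2)/2)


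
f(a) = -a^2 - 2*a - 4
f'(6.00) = -14.00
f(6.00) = -52.00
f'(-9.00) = 16.00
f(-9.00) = -67.00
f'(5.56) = -13.12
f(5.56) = -46.03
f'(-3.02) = 4.04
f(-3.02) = -7.08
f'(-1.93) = 1.86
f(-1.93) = -3.86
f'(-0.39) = -1.22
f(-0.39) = -3.37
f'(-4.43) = 6.86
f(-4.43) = -14.76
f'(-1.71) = 1.42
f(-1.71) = -3.50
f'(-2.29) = 2.58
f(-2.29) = -4.66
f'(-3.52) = 5.04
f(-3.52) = -9.35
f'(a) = -2*a - 2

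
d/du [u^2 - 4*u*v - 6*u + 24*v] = 2*u - 4*v - 6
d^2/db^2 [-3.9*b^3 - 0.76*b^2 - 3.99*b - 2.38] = -23.4*b - 1.52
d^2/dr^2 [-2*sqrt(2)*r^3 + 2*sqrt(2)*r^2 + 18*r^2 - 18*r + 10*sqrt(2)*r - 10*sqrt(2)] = -12*sqrt(2)*r + 4*sqrt(2) + 36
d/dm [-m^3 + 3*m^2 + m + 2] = -3*m^2 + 6*m + 1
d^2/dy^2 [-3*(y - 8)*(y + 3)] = -6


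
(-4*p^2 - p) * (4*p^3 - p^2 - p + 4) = -16*p^5 + 5*p^3 - 15*p^2 - 4*p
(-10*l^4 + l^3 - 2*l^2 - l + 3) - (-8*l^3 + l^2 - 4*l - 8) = -10*l^4 + 9*l^3 - 3*l^2 + 3*l + 11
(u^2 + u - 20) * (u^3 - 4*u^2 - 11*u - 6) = u^5 - 3*u^4 - 35*u^3 + 63*u^2 + 214*u + 120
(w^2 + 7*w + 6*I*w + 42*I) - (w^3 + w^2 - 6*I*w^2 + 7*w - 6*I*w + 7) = -w^3 + 6*I*w^2 + 12*I*w - 7 + 42*I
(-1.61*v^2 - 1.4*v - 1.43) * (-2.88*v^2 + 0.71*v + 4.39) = 4.6368*v^4 + 2.8889*v^3 - 3.9435*v^2 - 7.1613*v - 6.2777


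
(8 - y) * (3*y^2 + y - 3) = -3*y^3 + 23*y^2 + 11*y - 24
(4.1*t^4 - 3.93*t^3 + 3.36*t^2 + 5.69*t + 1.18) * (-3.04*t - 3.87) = -12.464*t^5 - 3.9198*t^4 + 4.9947*t^3 - 30.3008*t^2 - 25.6075*t - 4.5666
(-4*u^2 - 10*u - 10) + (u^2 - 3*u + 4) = -3*u^2 - 13*u - 6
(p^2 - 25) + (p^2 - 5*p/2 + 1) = 2*p^2 - 5*p/2 - 24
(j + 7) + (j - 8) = 2*j - 1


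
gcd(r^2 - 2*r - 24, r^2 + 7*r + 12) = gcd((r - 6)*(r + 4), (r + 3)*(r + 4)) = r + 4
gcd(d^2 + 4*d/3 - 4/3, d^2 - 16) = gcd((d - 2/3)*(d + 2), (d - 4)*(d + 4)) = 1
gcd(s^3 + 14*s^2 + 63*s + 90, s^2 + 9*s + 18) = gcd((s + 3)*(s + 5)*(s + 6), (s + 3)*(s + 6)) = s^2 + 9*s + 18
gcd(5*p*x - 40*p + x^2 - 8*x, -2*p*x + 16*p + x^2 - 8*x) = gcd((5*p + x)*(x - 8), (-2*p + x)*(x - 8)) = x - 8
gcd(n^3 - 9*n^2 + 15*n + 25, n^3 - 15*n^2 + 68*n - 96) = 1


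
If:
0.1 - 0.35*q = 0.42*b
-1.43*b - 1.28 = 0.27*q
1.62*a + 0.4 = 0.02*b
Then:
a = -0.26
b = -1.23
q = 1.76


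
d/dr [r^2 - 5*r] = 2*r - 5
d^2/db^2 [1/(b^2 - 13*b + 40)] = 2*(-b^2 + 13*b + (2*b - 13)^2 - 40)/(b^2 - 13*b + 40)^3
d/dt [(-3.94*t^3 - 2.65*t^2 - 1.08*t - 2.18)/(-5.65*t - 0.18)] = (44.522*t^3 + 17.1001*t^2 + 0.954*t - 12.1226)/(31.9225*t^2 + 2.034*t + 0.0324)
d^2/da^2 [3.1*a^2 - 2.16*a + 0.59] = 6.20000000000000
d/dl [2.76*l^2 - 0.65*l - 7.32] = 5.52*l - 0.65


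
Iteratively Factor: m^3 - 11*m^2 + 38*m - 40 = (m - 5)*(m^2 - 6*m + 8) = (m - 5)*(m - 2)*(m - 4)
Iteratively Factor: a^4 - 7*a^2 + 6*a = (a - 1)*(a^3 + a^2 - 6*a) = (a - 2)*(a - 1)*(a^2 + 3*a) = (a - 2)*(a - 1)*(a + 3)*(a)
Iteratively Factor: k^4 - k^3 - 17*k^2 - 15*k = (k)*(k^3 - k^2 - 17*k - 15) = k*(k + 1)*(k^2 - 2*k - 15) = k*(k - 5)*(k + 1)*(k + 3)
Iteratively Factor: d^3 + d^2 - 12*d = (d)*(d^2 + d - 12) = d*(d + 4)*(d - 3)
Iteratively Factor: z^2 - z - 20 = (z - 5)*(z + 4)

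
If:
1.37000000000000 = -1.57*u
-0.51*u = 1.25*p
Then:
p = 0.36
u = -0.87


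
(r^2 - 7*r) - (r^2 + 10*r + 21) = -17*r - 21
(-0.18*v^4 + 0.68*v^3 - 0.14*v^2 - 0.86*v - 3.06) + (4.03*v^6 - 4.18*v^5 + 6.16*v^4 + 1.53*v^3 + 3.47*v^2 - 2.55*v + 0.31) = 4.03*v^6 - 4.18*v^5 + 5.98*v^4 + 2.21*v^3 + 3.33*v^2 - 3.41*v - 2.75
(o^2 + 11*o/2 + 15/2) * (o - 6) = o^3 - o^2/2 - 51*o/2 - 45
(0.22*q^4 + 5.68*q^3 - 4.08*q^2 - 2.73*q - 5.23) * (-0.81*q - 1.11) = -0.1782*q^5 - 4.845*q^4 - 3.0*q^3 + 6.7401*q^2 + 7.2666*q + 5.8053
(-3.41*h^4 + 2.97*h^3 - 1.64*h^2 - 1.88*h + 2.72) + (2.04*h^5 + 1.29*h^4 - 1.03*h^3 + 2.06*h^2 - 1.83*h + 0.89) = 2.04*h^5 - 2.12*h^4 + 1.94*h^3 + 0.42*h^2 - 3.71*h + 3.61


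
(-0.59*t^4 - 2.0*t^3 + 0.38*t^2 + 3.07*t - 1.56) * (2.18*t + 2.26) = -1.2862*t^5 - 5.6934*t^4 - 3.6916*t^3 + 7.5514*t^2 + 3.5374*t - 3.5256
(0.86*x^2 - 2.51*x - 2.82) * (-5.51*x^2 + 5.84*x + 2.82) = -4.7386*x^4 + 18.8525*x^3 + 3.305*x^2 - 23.547*x - 7.9524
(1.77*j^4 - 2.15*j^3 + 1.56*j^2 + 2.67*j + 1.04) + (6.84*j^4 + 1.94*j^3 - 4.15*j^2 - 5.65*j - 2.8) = 8.61*j^4 - 0.21*j^3 - 2.59*j^2 - 2.98*j - 1.76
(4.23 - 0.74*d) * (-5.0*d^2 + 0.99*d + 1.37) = 3.7*d^3 - 21.8826*d^2 + 3.1739*d + 5.7951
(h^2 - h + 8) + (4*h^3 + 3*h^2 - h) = 4*h^3 + 4*h^2 - 2*h + 8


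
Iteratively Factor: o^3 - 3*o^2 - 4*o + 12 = (o + 2)*(o^2 - 5*o + 6) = (o - 2)*(o + 2)*(o - 3)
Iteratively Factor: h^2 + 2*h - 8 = (h + 4)*(h - 2)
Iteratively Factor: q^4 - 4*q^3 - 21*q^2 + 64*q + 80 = (q - 5)*(q^3 + q^2 - 16*q - 16) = (q - 5)*(q + 4)*(q^2 - 3*q - 4) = (q - 5)*(q - 4)*(q + 4)*(q + 1)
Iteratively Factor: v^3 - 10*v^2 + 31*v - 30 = (v - 2)*(v^2 - 8*v + 15) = (v - 5)*(v - 2)*(v - 3)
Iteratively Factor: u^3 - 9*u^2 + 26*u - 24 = (u - 4)*(u^2 - 5*u + 6) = (u - 4)*(u - 3)*(u - 2)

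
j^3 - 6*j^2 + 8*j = j*(j - 4)*(j - 2)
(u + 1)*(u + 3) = u^2 + 4*u + 3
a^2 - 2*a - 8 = (a - 4)*(a + 2)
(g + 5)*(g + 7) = g^2 + 12*g + 35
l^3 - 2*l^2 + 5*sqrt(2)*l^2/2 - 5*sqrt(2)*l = l*(l - 2)*(l + 5*sqrt(2)/2)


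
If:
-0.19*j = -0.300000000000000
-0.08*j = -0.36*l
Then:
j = 1.58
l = 0.35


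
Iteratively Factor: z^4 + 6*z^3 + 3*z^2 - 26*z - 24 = (z + 3)*(z^3 + 3*z^2 - 6*z - 8) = (z + 1)*(z + 3)*(z^2 + 2*z - 8) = (z - 2)*(z + 1)*(z + 3)*(z + 4)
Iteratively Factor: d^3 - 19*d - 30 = (d - 5)*(d^2 + 5*d + 6) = (d - 5)*(d + 3)*(d + 2)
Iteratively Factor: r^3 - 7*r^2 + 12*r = (r - 3)*(r^2 - 4*r) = r*(r - 3)*(r - 4)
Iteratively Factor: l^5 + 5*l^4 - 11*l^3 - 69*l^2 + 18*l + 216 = (l - 2)*(l^4 + 7*l^3 + 3*l^2 - 63*l - 108) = (l - 2)*(l + 4)*(l^3 + 3*l^2 - 9*l - 27) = (l - 2)*(l + 3)*(l + 4)*(l^2 - 9) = (l - 3)*(l - 2)*(l + 3)*(l + 4)*(l + 3)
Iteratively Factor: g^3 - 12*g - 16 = (g - 4)*(g^2 + 4*g + 4) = (g - 4)*(g + 2)*(g + 2)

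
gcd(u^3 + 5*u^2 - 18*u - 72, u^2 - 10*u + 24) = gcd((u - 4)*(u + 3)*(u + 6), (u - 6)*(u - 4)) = u - 4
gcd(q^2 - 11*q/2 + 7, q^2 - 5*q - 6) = 1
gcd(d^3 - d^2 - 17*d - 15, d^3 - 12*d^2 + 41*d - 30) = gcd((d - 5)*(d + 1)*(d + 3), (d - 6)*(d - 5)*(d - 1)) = d - 5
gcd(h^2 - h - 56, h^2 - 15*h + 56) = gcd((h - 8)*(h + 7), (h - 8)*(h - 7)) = h - 8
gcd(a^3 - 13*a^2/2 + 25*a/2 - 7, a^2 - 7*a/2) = a - 7/2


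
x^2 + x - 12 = (x - 3)*(x + 4)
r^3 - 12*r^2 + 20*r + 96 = (r - 8)*(r - 6)*(r + 2)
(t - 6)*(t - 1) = t^2 - 7*t + 6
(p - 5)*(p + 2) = p^2 - 3*p - 10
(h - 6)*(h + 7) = h^2 + h - 42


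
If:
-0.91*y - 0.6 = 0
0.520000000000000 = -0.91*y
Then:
No Solution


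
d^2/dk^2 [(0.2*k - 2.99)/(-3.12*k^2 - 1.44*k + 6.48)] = (-(0.2*k - 2.99)*(6.24*k + 1.44)*(12.48*k + 2.88) + (3.744*k - 18.0816)*(3.12*k^2 + 1.44*k - 6.48))/(3.12*k^2 + 1.44*k - 6.48)^3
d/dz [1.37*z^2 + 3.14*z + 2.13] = 2.74*z + 3.14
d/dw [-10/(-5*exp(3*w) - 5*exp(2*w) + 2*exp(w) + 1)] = (-150*exp(2*w) - 100*exp(w) + 20)*exp(w)/(5*exp(3*w) + 5*exp(2*w) - 2*exp(w) - 1)^2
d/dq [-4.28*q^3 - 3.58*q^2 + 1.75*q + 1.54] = -12.84*q^2 - 7.16*q + 1.75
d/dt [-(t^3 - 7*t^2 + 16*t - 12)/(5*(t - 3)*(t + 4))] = (-t^2 - 8*t + 20)/(5*(t^2 + 8*t + 16))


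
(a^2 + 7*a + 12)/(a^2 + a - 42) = (a^2 + 7*a + 12)/(a^2 + a - 42)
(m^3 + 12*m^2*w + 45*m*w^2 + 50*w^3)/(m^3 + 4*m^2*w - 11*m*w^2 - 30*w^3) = (-m - 5*w)/(-m + 3*w)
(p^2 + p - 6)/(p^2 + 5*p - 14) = (p + 3)/(p + 7)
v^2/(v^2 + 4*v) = v/(v + 4)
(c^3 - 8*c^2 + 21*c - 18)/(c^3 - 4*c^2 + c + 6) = (c - 3)/(c + 1)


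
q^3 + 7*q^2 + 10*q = q*(q + 2)*(q + 5)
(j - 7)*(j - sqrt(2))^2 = j^3 - 7*j^2 - 2*sqrt(2)*j^2 + 2*j + 14*sqrt(2)*j - 14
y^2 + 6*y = y*(y + 6)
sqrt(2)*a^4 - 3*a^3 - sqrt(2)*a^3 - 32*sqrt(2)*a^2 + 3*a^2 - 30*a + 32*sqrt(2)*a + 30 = (a - 1)*(a - 5*sqrt(2))*(a + 3*sqrt(2))*(sqrt(2)*a + 1)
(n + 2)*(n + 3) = n^2 + 5*n + 6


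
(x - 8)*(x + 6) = x^2 - 2*x - 48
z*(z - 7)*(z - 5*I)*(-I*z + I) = -I*z^4 - 5*z^3 + 8*I*z^3 + 40*z^2 - 7*I*z^2 - 35*z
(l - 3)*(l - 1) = l^2 - 4*l + 3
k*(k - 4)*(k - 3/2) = k^3 - 11*k^2/2 + 6*k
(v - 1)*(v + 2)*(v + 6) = v^3 + 7*v^2 + 4*v - 12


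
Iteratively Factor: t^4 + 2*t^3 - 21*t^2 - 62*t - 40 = (t + 4)*(t^3 - 2*t^2 - 13*t - 10) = (t + 2)*(t + 4)*(t^2 - 4*t - 5) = (t + 1)*(t + 2)*(t + 4)*(t - 5)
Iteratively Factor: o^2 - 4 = (o + 2)*(o - 2)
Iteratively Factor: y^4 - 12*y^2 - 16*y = (y - 4)*(y^3 + 4*y^2 + 4*y) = y*(y - 4)*(y^2 + 4*y + 4) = y*(y - 4)*(y + 2)*(y + 2)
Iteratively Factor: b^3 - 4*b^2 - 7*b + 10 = (b - 5)*(b^2 + b - 2) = (b - 5)*(b - 1)*(b + 2)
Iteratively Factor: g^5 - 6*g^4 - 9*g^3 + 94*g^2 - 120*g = (g)*(g^4 - 6*g^3 - 9*g^2 + 94*g - 120) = g*(g + 4)*(g^3 - 10*g^2 + 31*g - 30) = g*(g - 5)*(g + 4)*(g^2 - 5*g + 6) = g*(g - 5)*(g - 3)*(g + 4)*(g - 2)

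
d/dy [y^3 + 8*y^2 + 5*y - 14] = 3*y^2 + 16*y + 5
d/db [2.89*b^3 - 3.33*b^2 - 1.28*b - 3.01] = 8.67*b^2 - 6.66*b - 1.28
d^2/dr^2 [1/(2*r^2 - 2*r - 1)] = 4*(2*r^2 - 2*r - 2*(2*r - 1)^2 - 1)/(-2*r^2 + 2*r + 1)^3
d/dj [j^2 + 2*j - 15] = 2*j + 2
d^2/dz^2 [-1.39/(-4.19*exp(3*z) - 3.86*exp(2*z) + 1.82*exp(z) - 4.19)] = ((-52.4169*exp(2*z) - 21.4616*exp(z) + 2.5298)*(4.19*exp(3*z) + 3.86*exp(2*z) - 1.82*exp(z) + 4.19) + 1.39*(12.57*exp(2*z) + 7.72*exp(z) - 1.82)*(25.14*exp(2*z) + 15.44*exp(z) - 3.64)*exp(z))*exp(z)/(4.19*exp(3*z) + 3.86*exp(2*z) - 1.82*exp(z) + 4.19)^3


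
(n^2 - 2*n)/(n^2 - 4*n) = (n - 2)/(n - 4)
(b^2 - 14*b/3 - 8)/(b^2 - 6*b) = (b + 4/3)/b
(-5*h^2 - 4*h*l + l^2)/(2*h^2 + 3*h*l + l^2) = (-5*h + l)/(2*h + l)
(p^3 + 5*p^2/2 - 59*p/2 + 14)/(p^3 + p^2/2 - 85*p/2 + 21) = (p - 4)/(p - 6)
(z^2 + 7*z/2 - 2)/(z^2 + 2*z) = (z^2 + 7*z/2 - 2)/(z*(z + 2))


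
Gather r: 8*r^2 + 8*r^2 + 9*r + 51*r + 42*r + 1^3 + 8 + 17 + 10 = 16*r^2 + 102*r + 36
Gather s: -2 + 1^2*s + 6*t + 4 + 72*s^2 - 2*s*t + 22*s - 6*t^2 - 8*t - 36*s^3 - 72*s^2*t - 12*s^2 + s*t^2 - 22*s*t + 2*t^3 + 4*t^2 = -36*s^3 + s^2*(60 - 72*t) + s*(t^2 - 24*t + 23) + 2*t^3 - 2*t^2 - 2*t + 2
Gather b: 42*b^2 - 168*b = 42*b^2 - 168*b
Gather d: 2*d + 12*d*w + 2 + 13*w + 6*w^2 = d*(12*w + 2) + 6*w^2 + 13*w + 2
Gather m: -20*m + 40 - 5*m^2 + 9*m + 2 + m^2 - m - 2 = -4*m^2 - 12*m + 40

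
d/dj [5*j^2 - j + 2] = 10*j - 1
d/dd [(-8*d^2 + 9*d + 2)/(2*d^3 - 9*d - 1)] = ((16*d - 9)*(-2*d^3 + 9*d + 1) - 3*(2*d^2 - 3)*(-8*d^2 + 9*d + 2))/(-2*d^3 + 9*d + 1)^2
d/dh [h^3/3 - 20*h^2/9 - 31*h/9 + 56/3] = h^2 - 40*h/9 - 31/9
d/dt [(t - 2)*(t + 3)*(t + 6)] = t*(3*t + 14)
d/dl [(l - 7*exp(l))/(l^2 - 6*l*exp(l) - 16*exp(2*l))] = (2*(l - 7*exp(l))*(3*l*exp(l) - l + 16*exp(2*l) + 3*exp(l)) + (7*exp(l) - 1)*(-l^2 + 6*l*exp(l) + 16*exp(2*l)))/(-l^2 + 6*l*exp(l) + 16*exp(2*l))^2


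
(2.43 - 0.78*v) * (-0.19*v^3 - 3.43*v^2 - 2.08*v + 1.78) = 0.1482*v^4 + 2.2137*v^3 - 6.7125*v^2 - 6.4428*v + 4.3254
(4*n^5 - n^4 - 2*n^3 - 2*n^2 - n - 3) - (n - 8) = 4*n^5 - n^4 - 2*n^3 - 2*n^2 - 2*n + 5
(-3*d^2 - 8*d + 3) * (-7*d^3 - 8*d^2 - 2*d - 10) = 21*d^5 + 80*d^4 + 49*d^3 + 22*d^2 + 74*d - 30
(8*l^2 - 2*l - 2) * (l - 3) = 8*l^3 - 26*l^2 + 4*l + 6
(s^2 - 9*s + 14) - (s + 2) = s^2 - 10*s + 12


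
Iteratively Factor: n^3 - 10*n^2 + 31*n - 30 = (n - 5)*(n^2 - 5*n + 6) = (n - 5)*(n - 3)*(n - 2)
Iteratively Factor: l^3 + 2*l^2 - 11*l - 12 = (l + 1)*(l^2 + l - 12) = (l + 1)*(l + 4)*(l - 3)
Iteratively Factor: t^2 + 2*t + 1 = (t + 1)*(t + 1)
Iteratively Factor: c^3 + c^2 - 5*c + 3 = (c - 1)*(c^2 + 2*c - 3) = (c - 1)^2*(c + 3)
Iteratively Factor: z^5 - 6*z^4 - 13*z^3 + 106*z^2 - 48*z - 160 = (z + 4)*(z^4 - 10*z^3 + 27*z^2 - 2*z - 40) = (z + 1)*(z + 4)*(z^3 - 11*z^2 + 38*z - 40) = (z - 5)*(z + 1)*(z + 4)*(z^2 - 6*z + 8) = (z - 5)*(z - 2)*(z + 1)*(z + 4)*(z - 4)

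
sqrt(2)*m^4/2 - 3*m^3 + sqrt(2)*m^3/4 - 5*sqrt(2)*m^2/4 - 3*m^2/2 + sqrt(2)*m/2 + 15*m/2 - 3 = (m - 1)*(m - 1/2)*(m - 3*sqrt(2))*(sqrt(2)*m/2 + sqrt(2))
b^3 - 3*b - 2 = (b - 2)*(b + 1)^2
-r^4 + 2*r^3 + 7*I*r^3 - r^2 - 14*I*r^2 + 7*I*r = r*(r - 7*I)*(I*r - I)^2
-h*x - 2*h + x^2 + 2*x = (-h + x)*(x + 2)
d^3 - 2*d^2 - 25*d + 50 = (d - 5)*(d - 2)*(d + 5)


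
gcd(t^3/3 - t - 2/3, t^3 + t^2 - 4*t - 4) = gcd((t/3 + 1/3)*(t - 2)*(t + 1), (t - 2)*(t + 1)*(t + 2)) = t^2 - t - 2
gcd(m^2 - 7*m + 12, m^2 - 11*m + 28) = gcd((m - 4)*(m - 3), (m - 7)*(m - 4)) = m - 4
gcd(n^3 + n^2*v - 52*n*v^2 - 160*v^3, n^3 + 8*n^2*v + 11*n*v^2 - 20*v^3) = n^2 + 9*n*v + 20*v^2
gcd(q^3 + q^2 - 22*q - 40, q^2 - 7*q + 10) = q - 5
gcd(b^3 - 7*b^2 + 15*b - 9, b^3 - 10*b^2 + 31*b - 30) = b - 3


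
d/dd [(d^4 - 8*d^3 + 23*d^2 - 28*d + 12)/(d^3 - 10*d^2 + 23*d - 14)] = (d^2 - 14*d + 29)/(d^2 - 14*d + 49)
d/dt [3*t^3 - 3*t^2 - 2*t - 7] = 9*t^2 - 6*t - 2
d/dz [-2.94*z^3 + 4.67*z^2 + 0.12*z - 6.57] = -8.82*z^2 + 9.34*z + 0.12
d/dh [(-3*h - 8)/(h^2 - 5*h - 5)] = (3*h^2 + 16*h - 25)/(h^4 - 10*h^3 + 15*h^2 + 50*h + 25)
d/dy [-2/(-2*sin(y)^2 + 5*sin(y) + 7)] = 2*(5 - 4*sin(y))*cos(y)/(5*sin(y) + cos(2*y) + 6)^2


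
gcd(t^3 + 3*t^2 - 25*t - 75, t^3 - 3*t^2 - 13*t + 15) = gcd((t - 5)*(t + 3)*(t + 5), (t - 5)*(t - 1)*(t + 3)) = t^2 - 2*t - 15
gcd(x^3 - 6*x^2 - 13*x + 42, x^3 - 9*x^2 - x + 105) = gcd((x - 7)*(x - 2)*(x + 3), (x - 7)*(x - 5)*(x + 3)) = x^2 - 4*x - 21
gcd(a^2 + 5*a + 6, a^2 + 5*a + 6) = a^2 + 5*a + 6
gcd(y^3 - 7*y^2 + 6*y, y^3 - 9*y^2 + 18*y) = y^2 - 6*y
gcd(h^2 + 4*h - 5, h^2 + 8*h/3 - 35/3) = h + 5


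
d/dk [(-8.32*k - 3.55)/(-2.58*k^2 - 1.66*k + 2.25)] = (21.4656*k^2 + 13.8112*k - (5.16*k + 1.66)*(8.32*k + 3.55) - 18.72)/(2.58*k^2 + 1.66*k - 2.25)^2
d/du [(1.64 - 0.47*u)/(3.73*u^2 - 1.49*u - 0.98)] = (1.7531*u^2 - 12.2344*u + 2.9042)/(13.9129*u^4 - 11.1154*u^3 - 5.0907*u^2 + 2.9204*u + 0.9604)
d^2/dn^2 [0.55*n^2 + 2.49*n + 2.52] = 1.10000000000000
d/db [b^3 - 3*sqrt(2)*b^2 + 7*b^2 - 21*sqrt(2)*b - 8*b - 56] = 3*b^2 - 6*sqrt(2)*b + 14*b - 21*sqrt(2) - 8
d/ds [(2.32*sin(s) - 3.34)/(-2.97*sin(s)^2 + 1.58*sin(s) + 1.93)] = (6.8904*sin(s)^2 - 19.8396*sin(s) + 9.7548)*cos(s)/(8.8209*sin(s)^4 - 9.3852*sin(s)^3 - 8.9678*sin(s)^2 + 6.0988*sin(s) + 3.7249)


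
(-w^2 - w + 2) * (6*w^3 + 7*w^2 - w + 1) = -6*w^5 - 13*w^4 + 6*w^3 + 14*w^2 - 3*w + 2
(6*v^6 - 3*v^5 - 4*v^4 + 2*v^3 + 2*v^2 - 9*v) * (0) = 0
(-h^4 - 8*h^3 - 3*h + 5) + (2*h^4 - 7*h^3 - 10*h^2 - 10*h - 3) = h^4 - 15*h^3 - 10*h^2 - 13*h + 2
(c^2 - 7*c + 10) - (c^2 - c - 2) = 12 - 6*c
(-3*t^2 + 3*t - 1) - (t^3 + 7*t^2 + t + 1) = -t^3 - 10*t^2 + 2*t - 2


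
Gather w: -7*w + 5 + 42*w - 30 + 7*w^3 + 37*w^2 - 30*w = 7*w^3 + 37*w^2 + 5*w - 25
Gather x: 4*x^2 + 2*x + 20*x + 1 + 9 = 4*x^2 + 22*x + 10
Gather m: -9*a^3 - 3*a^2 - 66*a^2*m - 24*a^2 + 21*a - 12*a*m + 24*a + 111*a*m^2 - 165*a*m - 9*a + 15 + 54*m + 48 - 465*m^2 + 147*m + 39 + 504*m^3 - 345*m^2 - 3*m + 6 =-9*a^3 - 27*a^2 + 36*a + 504*m^3 + m^2*(111*a - 810) + m*(-66*a^2 - 177*a + 198) + 108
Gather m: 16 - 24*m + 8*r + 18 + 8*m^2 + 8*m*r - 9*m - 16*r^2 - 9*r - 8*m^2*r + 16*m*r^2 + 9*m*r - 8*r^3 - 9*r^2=m^2*(8 - 8*r) + m*(16*r^2 + 17*r - 33) - 8*r^3 - 25*r^2 - r + 34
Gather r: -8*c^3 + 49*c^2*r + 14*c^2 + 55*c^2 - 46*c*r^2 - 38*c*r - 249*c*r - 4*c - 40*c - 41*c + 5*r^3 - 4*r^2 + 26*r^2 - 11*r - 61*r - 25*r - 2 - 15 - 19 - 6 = -8*c^3 + 69*c^2 - 85*c + 5*r^3 + r^2*(22 - 46*c) + r*(49*c^2 - 287*c - 97) - 42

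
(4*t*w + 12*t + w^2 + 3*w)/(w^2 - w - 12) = (4*t + w)/(w - 4)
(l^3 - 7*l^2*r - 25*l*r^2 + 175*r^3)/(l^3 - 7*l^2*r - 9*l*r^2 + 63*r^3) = (-l^2 + 25*r^2)/(-l^2 + 9*r^2)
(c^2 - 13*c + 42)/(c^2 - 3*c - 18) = (c - 7)/(c + 3)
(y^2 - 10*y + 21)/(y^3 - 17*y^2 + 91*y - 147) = 1/(y - 7)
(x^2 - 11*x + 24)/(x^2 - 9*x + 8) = (x - 3)/(x - 1)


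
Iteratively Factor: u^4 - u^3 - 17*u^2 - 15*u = (u + 1)*(u^3 - 2*u^2 - 15*u) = (u + 1)*(u + 3)*(u^2 - 5*u) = u*(u + 1)*(u + 3)*(u - 5)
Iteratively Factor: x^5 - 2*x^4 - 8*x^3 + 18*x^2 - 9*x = (x - 3)*(x^4 + x^3 - 5*x^2 + 3*x) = x*(x - 3)*(x^3 + x^2 - 5*x + 3) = x*(x - 3)*(x - 1)*(x^2 + 2*x - 3) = x*(x - 3)*(x - 1)^2*(x + 3)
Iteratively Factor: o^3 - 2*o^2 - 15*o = (o + 3)*(o^2 - 5*o) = (o - 5)*(o + 3)*(o)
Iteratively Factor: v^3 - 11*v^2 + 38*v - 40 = (v - 2)*(v^2 - 9*v + 20) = (v - 5)*(v - 2)*(v - 4)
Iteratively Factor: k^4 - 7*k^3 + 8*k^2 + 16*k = (k + 1)*(k^3 - 8*k^2 + 16*k) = (k - 4)*(k + 1)*(k^2 - 4*k) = (k - 4)^2*(k + 1)*(k)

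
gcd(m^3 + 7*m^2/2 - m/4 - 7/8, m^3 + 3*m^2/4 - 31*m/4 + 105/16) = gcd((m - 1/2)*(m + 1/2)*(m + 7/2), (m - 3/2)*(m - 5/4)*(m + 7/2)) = m + 7/2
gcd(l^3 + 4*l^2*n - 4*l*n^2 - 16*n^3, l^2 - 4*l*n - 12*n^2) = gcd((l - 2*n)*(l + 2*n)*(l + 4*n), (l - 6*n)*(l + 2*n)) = l + 2*n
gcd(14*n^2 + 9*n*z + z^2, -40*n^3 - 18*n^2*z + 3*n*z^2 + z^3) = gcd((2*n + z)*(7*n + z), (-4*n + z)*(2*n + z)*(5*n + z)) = 2*n + z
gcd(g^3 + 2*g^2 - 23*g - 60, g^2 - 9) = g + 3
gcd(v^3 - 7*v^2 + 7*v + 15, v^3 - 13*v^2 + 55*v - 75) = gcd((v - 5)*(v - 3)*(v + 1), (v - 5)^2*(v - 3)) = v^2 - 8*v + 15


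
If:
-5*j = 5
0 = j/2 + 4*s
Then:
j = -1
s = 1/8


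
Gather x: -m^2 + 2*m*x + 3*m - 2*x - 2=-m^2 + 3*m + x*(2*m - 2) - 2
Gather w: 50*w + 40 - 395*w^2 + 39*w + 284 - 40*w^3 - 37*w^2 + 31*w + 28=-40*w^3 - 432*w^2 + 120*w + 352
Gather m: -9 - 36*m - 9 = -36*m - 18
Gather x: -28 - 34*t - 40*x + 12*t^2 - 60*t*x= 12*t^2 - 34*t + x*(-60*t - 40) - 28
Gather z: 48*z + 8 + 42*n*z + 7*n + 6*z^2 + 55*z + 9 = 7*n + 6*z^2 + z*(42*n + 103) + 17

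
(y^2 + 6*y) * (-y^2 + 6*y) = -y^4 + 36*y^2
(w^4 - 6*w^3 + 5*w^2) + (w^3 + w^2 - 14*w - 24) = w^4 - 5*w^3 + 6*w^2 - 14*w - 24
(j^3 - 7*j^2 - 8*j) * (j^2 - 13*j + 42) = j^5 - 20*j^4 + 125*j^3 - 190*j^2 - 336*j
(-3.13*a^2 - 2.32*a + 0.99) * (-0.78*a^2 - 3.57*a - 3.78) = 2.4414*a^4 + 12.9837*a^3 + 19.3416*a^2 + 5.2353*a - 3.7422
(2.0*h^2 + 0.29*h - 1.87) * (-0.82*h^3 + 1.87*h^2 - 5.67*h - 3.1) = -1.64*h^5 + 3.5022*h^4 - 9.2643*h^3 - 11.3412*h^2 + 9.7039*h + 5.797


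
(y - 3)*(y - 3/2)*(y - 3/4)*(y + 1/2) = y^4 - 19*y^3/4 + 21*y^2/4 + 9*y/16 - 27/16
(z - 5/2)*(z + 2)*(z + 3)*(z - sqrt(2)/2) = z^4 - sqrt(2)*z^3/2 + 5*z^3/2 - 13*z^2/2 - 5*sqrt(2)*z^2/4 - 15*z + 13*sqrt(2)*z/4 + 15*sqrt(2)/2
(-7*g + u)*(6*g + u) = -42*g^2 - g*u + u^2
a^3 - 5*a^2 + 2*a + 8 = (a - 4)*(a - 2)*(a + 1)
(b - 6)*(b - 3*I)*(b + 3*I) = b^3 - 6*b^2 + 9*b - 54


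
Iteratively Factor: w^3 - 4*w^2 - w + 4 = (w + 1)*(w^2 - 5*w + 4) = (w - 1)*(w + 1)*(w - 4)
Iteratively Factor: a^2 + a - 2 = (a + 2)*(a - 1)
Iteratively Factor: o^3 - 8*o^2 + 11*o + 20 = (o - 5)*(o^2 - 3*o - 4) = (o - 5)*(o - 4)*(o + 1)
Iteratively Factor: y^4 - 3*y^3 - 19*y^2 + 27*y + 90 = (y - 3)*(y^3 - 19*y - 30) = (y - 3)*(y + 2)*(y^2 - 2*y - 15) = (y - 3)*(y + 2)*(y + 3)*(y - 5)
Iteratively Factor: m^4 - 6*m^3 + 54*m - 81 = (m - 3)*(m^3 - 3*m^2 - 9*m + 27) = (m - 3)*(m + 3)*(m^2 - 6*m + 9) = (m - 3)^2*(m + 3)*(m - 3)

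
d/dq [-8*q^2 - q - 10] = -16*q - 1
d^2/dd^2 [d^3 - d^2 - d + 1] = 6*d - 2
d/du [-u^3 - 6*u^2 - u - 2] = -3*u^2 - 12*u - 1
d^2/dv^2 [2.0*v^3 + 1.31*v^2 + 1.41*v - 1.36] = 12.0*v + 2.62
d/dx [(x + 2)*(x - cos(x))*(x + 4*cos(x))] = -(x + 2)*(x - cos(x))*(4*sin(x) - 1) + (x + 2)*(x + 4*cos(x))*(sin(x) + 1) + (x - cos(x))*(x + 4*cos(x))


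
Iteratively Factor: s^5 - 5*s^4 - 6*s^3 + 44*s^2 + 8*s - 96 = (s - 4)*(s^4 - s^3 - 10*s^2 + 4*s + 24) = (s - 4)*(s + 2)*(s^3 - 3*s^2 - 4*s + 12) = (s - 4)*(s + 2)^2*(s^2 - 5*s + 6) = (s - 4)*(s - 2)*(s + 2)^2*(s - 3)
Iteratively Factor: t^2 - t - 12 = (t - 4)*(t + 3)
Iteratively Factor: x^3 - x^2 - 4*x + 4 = (x - 2)*(x^2 + x - 2) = (x - 2)*(x + 2)*(x - 1)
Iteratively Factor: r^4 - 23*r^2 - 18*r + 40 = (r - 1)*(r^3 + r^2 - 22*r - 40) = (r - 1)*(r + 4)*(r^2 - 3*r - 10) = (r - 5)*(r - 1)*(r + 4)*(r + 2)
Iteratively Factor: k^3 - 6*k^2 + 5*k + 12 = (k - 4)*(k^2 - 2*k - 3) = (k - 4)*(k + 1)*(k - 3)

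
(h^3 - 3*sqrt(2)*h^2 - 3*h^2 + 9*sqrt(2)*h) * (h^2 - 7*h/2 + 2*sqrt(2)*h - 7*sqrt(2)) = h^5 - 13*h^4/2 - sqrt(2)*h^4 - 3*h^3/2 + 13*sqrt(2)*h^3/2 - 21*sqrt(2)*h^2/2 + 78*h^2 - 126*h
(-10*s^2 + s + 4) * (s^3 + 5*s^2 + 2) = -10*s^5 - 49*s^4 + 9*s^3 + 2*s + 8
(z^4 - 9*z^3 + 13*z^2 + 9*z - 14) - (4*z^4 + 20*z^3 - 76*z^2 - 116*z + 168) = -3*z^4 - 29*z^3 + 89*z^2 + 125*z - 182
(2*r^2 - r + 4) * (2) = 4*r^2 - 2*r + 8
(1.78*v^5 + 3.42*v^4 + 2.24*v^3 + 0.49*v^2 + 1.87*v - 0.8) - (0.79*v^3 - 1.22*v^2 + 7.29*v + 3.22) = 1.78*v^5 + 3.42*v^4 + 1.45*v^3 + 1.71*v^2 - 5.42*v - 4.02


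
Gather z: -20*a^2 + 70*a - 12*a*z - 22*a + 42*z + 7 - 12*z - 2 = -20*a^2 + 48*a + z*(30 - 12*a) + 5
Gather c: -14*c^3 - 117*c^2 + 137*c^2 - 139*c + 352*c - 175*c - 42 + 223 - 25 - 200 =-14*c^3 + 20*c^2 + 38*c - 44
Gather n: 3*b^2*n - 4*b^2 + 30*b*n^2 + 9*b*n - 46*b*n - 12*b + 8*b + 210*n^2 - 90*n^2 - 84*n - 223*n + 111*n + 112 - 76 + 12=-4*b^2 - 4*b + n^2*(30*b + 120) + n*(3*b^2 - 37*b - 196) + 48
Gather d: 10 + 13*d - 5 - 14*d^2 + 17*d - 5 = -14*d^2 + 30*d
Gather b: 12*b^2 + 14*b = 12*b^2 + 14*b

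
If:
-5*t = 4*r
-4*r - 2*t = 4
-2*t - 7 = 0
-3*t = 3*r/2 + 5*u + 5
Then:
No Solution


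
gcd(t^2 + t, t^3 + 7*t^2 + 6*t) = t^2 + t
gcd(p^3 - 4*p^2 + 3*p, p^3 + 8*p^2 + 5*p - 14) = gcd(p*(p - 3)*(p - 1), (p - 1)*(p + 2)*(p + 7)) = p - 1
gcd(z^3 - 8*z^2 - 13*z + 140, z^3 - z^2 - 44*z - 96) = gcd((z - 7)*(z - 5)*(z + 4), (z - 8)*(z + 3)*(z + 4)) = z + 4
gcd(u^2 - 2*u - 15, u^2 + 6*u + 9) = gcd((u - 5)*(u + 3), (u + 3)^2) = u + 3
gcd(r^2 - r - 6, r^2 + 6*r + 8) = r + 2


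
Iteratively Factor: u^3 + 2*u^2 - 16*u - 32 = (u + 4)*(u^2 - 2*u - 8) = (u - 4)*(u + 4)*(u + 2)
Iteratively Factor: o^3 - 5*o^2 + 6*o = (o - 3)*(o^2 - 2*o) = (o - 3)*(o - 2)*(o)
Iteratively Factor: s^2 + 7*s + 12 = (s + 4)*(s + 3)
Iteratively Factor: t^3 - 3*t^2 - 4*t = (t + 1)*(t^2 - 4*t) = (t - 4)*(t + 1)*(t)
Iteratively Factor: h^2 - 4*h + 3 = (h - 1)*(h - 3)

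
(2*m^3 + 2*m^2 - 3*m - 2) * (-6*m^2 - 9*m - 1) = -12*m^5 - 30*m^4 - 2*m^3 + 37*m^2 + 21*m + 2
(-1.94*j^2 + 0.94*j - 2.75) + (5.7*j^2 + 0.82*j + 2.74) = 3.76*j^2 + 1.76*j - 0.00999999999999979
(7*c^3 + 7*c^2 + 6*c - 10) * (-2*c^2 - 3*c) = -14*c^5 - 35*c^4 - 33*c^3 + 2*c^2 + 30*c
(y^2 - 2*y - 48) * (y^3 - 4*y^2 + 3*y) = y^5 - 6*y^4 - 37*y^3 + 186*y^2 - 144*y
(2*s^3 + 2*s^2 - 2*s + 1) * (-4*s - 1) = -8*s^4 - 10*s^3 + 6*s^2 - 2*s - 1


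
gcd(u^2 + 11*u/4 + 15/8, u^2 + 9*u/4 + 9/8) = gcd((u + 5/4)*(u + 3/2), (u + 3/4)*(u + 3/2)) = u + 3/2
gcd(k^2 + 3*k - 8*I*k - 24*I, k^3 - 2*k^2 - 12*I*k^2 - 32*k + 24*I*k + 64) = k - 8*I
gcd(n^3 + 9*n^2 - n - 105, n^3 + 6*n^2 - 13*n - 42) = n^2 + 4*n - 21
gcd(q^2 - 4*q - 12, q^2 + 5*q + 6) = q + 2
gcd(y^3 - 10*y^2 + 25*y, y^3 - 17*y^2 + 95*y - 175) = y^2 - 10*y + 25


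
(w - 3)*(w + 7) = w^2 + 4*w - 21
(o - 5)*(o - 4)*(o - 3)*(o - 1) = o^4 - 13*o^3 + 59*o^2 - 107*o + 60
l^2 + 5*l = l*(l + 5)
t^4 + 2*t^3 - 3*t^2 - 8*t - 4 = (t - 2)*(t + 1)^2*(t + 2)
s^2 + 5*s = s*(s + 5)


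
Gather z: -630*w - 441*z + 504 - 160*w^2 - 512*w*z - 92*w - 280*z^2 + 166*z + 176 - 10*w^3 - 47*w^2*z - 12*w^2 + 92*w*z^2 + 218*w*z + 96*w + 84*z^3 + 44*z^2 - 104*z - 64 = -10*w^3 - 172*w^2 - 626*w + 84*z^3 + z^2*(92*w - 236) + z*(-47*w^2 - 294*w - 379) + 616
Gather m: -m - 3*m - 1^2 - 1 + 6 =4 - 4*m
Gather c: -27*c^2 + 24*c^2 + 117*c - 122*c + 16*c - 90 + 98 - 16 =-3*c^2 + 11*c - 8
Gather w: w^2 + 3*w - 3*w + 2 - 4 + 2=w^2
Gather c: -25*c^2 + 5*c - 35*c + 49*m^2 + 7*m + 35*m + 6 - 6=-25*c^2 - 30*c + 49*m^2 + 42*m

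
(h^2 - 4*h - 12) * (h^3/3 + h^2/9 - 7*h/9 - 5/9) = h^5/3 - 11*h^4/9 - 47*h^3/9 + 11*h^2/9 + 104*h/9 + 20/3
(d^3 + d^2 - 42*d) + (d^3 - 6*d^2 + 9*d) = 2*d^3 - 5*d^2 - 33*d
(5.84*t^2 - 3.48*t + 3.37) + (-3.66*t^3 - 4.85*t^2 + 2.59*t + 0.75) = -3.66*t^3 + 0.99*t^2 - 0.89*t + 4.12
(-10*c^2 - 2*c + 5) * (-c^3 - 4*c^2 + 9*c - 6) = 10*c^5 + 42*c^4 - 87*c^3 + 22*c^2 + 57*c - 30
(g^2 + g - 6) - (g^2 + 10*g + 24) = -9*g - 30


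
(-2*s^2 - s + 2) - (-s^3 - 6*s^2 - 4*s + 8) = s^3 + 4*s^2 + 3*s - 6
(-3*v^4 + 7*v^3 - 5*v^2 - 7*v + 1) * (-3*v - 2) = 9*v^5 - 15*v^4 + v^3 + 31*v^2 + 11*v - 2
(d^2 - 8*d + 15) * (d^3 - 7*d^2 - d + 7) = d^5 - 15*d^4 + 70*d^3 - 90*d^2 - 71*d + 105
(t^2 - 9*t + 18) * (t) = t^3 - 9*t^2 + 18*t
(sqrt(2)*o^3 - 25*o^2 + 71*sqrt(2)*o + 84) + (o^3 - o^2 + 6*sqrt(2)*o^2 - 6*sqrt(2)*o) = o^3 + sqrt(2)*o^3 - 26*o^2 + 6*sqrt(2)*o^2 + 65*sqrt(2)*o + 84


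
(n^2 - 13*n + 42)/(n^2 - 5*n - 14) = (n - 6)/(n + 2)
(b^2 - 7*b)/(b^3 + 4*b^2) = (b - 7)/(b*(b + 4))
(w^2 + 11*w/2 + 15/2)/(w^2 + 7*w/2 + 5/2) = (w + 3)/(w + 1)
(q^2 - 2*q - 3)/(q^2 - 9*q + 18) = (q + 1)/(q - 6)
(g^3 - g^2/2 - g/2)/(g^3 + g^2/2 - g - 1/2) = g/(g + 1)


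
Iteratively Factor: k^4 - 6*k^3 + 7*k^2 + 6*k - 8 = (k - 4)*(k^3 - 2*k^2 - k + 2) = (k - 4)*(k - 1)*(k^2 - k - 2) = (k - 4)*(k - 1)*(k + 1)*(k - 2)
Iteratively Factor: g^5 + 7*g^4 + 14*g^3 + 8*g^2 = (g)*(g^4 + 7*g^3 + 14*g^2 + 8*g) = g^2*(g^3 + 7*g^2 + 14*g + 8) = g^2*(g + 1)*(g^2 + 6*g + 8) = g^2*(g + 1)*(g + 4)*(g + 2)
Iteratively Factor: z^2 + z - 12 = (z - 3)*(z + 4)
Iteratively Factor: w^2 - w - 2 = (w + 1)*(w - 2)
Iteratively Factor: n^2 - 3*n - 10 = (n - 5)*(n + 2)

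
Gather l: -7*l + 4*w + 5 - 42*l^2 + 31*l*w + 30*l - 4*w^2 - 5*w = -42*l^2 + l*(31*w + 23) - 4*w^2 - w + 5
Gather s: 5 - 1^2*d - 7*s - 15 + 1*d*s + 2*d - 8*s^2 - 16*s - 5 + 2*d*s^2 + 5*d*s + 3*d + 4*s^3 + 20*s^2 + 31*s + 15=4*d + 4*s^3 + s^2*(2*d + 12) + s*(6*d + 8)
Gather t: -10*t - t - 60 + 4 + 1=-11*t - 55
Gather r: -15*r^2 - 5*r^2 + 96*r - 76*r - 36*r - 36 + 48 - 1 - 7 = -20*r^2 - 16*r + 4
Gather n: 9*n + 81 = 9*n + 81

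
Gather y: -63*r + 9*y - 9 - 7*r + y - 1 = -70*r + 10*y - 10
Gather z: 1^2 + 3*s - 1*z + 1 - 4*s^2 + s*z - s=-4*s^2 + 2*s + z*(s - 1) + 2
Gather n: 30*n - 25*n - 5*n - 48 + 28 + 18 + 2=0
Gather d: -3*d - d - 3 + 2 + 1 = -4*d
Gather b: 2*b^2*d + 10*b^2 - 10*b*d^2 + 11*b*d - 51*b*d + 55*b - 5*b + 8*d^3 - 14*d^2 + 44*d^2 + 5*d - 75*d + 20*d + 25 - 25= b^2*(2*d + 10) + b*(-10*d^2 - 40*d + 50) + 8*d^3 + 30*d^2 - 50*d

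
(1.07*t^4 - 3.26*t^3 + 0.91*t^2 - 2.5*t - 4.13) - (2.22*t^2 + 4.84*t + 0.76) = 1.07*t^4 - 3.26*t^3 - 1.31*t^2 - 7.34*t - 4.89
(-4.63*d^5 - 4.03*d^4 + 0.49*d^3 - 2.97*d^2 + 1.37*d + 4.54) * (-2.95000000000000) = 13.6585*d^5 + 11.8885*d^4 - 1.4455*d^3 + 8.7615*d^2 - 4.0415*d - 13.393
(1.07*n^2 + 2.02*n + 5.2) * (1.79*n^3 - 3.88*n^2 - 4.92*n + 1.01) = 1.9153*n^5 - 0.5358*n^4 - 3.794*n^3 - 29.0337*n^2 - 23.5438*n + 5.252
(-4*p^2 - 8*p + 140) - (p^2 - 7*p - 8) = -5*p^2 - p + 148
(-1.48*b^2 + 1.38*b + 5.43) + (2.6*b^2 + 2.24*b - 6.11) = 1.12*b^2 + 3.62*b - 0.680000000000001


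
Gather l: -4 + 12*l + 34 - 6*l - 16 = 6*l + 14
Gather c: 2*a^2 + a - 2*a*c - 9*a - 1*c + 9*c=2*a^2 - 8*a + c*(8 - 2*a)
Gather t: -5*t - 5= -5*t - 5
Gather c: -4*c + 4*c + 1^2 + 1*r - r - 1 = 0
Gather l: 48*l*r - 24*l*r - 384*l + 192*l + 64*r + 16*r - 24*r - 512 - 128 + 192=l*(24*r - 192) + 56*r - 448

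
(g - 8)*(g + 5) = g^2 - 3*g - 40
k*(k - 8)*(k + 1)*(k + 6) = k^4 - k^3 - 50*k^2 - 48*k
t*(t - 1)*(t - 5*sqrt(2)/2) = t^3 - 5*sqrt(2)*t^2/2 - t^2 + 5*sqrt(2)*t/2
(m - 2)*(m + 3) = m^2 + m - 6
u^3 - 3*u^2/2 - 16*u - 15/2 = (u - 5)*(u + 1/2)*(u + 3)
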